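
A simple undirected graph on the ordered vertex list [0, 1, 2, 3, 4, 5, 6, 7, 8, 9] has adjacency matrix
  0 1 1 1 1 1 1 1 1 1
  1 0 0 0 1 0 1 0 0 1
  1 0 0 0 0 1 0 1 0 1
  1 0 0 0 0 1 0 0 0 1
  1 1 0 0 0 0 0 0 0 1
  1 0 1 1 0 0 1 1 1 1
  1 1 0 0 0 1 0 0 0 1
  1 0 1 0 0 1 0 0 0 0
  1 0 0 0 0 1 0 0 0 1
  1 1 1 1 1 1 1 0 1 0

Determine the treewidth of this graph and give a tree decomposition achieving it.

Each bag holds 4 vertices, so the decomposition has width 3, which upper-bounds the treewidth. Conversely, {0, 1, 4, 9} is a clique of size 4, and the vertices of any clique must share a bag in every tree decomposition; so some bag has ≥ 4 vertices and tw(G) ≥ 3. Therefore the treewidth is 3.

Treewidth 3.
One optimal decomposition is:
Bags: B1 = {0, 3, 5, 9}  B2 = {0, 2, 5, 9}  B3 = {0, 5, 6, 9}  B4 = {0, 2, 5, 7}  B5 = {0, 5, 8, 9}  B6 = {0, 1, 6, 9}  B7 = {0, 1, 4, 9}
Tree: B1–B2, B2–B3, B2–B4, B3–B5, B3–B6, B6–B7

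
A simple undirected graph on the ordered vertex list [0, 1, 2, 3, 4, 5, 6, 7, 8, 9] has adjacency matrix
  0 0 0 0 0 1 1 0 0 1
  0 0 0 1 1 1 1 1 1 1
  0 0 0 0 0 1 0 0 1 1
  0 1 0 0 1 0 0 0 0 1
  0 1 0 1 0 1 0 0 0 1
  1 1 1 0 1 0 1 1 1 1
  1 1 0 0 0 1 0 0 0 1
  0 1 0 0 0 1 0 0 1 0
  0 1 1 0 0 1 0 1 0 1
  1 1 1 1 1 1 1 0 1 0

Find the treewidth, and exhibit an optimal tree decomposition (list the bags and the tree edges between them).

Every bag has size at most 4, so the width is 4 − 1 = 3 and tw(G) ≤ 3. For the lower bound, the 4 vertices {1, 3, 4, 9} are pairwise adjacent, and any tree decomposition puts a clique entirely inside one bag — forcing width ≥ 3. The upper and lower bounds meet at 3, so that is the treewidth.

Treewidth 3.
One optimal decomposition is:
Bags: B1 = {1, 5, 8, 9}  B2 = {2, 5, 8, 9}  B3 = {1, 4, 5, 9}  B4 = {1, 5, 7, 8}  B5 = {1, 3, 4, 9}  B6 = {1, 5, 6, 9}  B7 = {0, 5, 6, 9}
Tree: B1–B2, B1–B3, B1–B4, B3–B5, B3–B6, B6–B7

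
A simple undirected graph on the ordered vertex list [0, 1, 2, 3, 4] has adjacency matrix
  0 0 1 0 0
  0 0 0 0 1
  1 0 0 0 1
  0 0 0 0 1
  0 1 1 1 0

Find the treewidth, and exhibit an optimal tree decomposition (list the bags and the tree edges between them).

Every bag has size at most 2, so the width is 2 − 1 = 1 and tw(G) ≤ 1. Since G has at least one edge (e.g. 3–4), it is not an edgeless graph, so tw(G) ≥ 1. Therefore the treewidth is 1.

Treewidth 1.
Bags: B1 = {3, 4}  B2 = {1, 4}  B3 = {2, 4}  B4 = {0, 2}
Tree: B1–B2, B1–B3, B3–B4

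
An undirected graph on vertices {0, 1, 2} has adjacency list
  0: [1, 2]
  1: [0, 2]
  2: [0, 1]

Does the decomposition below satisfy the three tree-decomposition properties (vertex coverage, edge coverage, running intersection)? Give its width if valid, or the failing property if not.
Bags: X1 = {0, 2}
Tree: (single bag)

A tree decomposition must satisfy three properties: every vertex lies in some bag; for every edge, both endpoints lie together in some bag; and for every vertex, the bags containing it form a connected subtree. Here vertex 1 appears in no bag, so the decomposition is invalid.

No — vertex 1 appears in no bag.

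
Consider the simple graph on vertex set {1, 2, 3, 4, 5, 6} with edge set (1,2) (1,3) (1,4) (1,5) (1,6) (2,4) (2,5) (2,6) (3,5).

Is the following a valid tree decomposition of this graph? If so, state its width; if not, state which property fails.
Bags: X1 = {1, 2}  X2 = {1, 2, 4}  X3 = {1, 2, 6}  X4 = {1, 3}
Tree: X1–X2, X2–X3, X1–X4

A tree decomposition must satisfy three properties: every vertex lies in some bag; for every edge, both endpoints lie together in some bag; and for every vertex, the bags containing it form a connected subtree. Here vertex 5 appears in no bag, so the decomposition is invalid.

No — vertex 5 appears in no bag.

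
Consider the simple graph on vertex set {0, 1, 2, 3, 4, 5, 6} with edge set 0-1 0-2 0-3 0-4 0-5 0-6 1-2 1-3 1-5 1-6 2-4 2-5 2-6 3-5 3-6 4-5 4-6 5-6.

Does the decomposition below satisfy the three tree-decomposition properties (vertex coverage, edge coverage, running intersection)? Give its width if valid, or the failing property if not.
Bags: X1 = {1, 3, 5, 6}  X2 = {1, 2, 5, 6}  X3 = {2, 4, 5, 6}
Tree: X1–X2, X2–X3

No — vertex 0 appears in no bag.

A tree decomposition must satisfy three properties: every vertex lies in some bag; for every edge, both endpoints lie together in some bag; and for every vertex, the bags containing it form a connected subtree. Here vertex 0 appears in no bag, so the decomposition is invalid.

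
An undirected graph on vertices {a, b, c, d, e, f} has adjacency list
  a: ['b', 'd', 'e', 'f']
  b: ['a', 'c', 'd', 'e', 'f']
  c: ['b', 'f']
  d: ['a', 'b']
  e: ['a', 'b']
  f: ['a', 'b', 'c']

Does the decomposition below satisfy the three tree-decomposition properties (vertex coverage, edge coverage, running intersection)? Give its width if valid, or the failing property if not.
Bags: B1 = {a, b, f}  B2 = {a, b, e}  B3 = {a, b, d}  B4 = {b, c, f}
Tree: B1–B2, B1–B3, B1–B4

Yes; width 2.

Checking the three conditions: (i) the bags cover all of {a, b, c, d, e, f}; (ii) for each edge, some bag contains both endpoints; (iii) the bags containing any fixed vertex form a subtree. All hold, so the decomposition is valid with width 3 − 1 = 2.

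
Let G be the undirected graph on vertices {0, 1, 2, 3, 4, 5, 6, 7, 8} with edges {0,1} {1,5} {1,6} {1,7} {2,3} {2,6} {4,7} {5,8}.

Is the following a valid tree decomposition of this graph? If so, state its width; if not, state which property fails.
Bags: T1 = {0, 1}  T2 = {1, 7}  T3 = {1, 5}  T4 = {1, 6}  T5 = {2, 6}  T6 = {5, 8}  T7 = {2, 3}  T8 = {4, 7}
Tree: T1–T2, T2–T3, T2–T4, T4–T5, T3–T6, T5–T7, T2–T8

Checking the three conditions: (i) the bags cover all of {0, 1, 2, 3, 4, 5, 6, 7, 8}; (ii) for each edge, some bag contains both endpoints; (iii) the bags containing any fixed vertex form a subtree. All hold, so the decomposition is valid with width 2 − 1 = 1.

Yes; width 1.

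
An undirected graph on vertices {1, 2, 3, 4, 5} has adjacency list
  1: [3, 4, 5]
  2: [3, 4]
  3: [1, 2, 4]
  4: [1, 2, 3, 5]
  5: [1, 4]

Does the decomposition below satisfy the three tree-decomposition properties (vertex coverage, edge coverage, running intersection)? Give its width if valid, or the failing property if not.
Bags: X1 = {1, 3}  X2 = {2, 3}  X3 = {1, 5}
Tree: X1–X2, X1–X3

No — vertex 4 appears in no bag.

A tree decomposition must satisfy three properties: every vertex lies in some bag; for every edge, both endpoints lie together in some bag; and for every vertex, the bags containing it form a connected subtree. Here vertex 4 appears in no bag, so the decomposition is invalid.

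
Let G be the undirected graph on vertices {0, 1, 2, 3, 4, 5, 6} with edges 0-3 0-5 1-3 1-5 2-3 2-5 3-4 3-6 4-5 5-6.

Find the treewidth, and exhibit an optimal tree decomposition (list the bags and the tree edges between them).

Each bag holds 3 vertices, so the decomposition has width 2, which upper-bounds the treewidth. The edges 3–0–5–4–3 form a cycle, so G is not a tree and its treewidth is at least 2. The upper and lower bounds meet at 2, so that is the treewidth.

Treewidth 2.
Bags: B1 = {0, 3, 5}  B2 = {3, 4, 5}  B3 = {2, 3, 5}  B4 = {1, 3, 5}  B5 = {3, 5, 6}
Tree: B1–B2, B2–B3, B3–B4, B4–B5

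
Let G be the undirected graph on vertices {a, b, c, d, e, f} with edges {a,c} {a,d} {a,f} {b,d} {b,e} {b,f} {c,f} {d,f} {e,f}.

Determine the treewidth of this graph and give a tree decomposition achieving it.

Each bag holds 3 vertices, so the decomposition has width 2, which upper-bounds the treewidth. On the other hand G contains the 3-clique {a, d, f}. A clique must lie in a single bag of any decomposition, so no decomposition can have width below 2. Hence tw(G) = 2 exactly.

Treewidth 2.
One optimal decomposition is:
Bags: B1 = {b, e, f}  B2 = {b, d, f}  B3 = {a, d, f}  B4 = {a, c, f}
Tree: B1–B2, B2–B3, B3–B4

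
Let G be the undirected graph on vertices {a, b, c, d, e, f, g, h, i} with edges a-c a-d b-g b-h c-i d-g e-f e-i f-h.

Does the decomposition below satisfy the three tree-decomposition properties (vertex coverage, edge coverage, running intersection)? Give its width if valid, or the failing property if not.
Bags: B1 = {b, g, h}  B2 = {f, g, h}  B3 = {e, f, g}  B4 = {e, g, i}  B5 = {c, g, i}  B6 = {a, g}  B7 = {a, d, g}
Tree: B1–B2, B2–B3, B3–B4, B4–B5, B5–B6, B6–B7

A tree decomposition must satisfy three properties: every vertex lies in some bag; for every edge, both endpoints lie together in some bag; and for every vertex, the bags containing it form a connected subtree. Here edge (c,a) lies in no bag, so the decomposition is invalid.

No — edge (c,a) lies in no bag.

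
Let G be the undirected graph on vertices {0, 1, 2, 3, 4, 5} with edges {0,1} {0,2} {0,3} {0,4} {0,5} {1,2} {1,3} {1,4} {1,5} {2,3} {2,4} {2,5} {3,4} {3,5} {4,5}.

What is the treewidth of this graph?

5

A width-5 tree decomposition is:
Bags: B1 = {0, 1, 2, 3, 4, 5}
Tree: (single bag)
A single bag containing all 6 vertices is trivially a valid decomposition of width 5. On the other hand G contains the 6-clique {0, 1, 2, 3, 4, 5}. A clique must lie in a single bag of any decomposition, so no decomposition can have width below 5. Combining the bounds, tw(G) = 5.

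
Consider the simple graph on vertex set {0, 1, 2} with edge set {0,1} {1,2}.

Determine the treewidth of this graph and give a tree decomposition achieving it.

The largest bag has 2 vertices, giving width 1; this decomposition certifies tw(G) ≤ 1. G has an edge, so its treewidth is at least 1. The upper and lower bounds meet at 1, so that is the treewidth.

Treewidth 1.
One optimal decomposition is:
Bags: B1 = {0, 1}  B2 = {1, 2}
Tree: B1–B2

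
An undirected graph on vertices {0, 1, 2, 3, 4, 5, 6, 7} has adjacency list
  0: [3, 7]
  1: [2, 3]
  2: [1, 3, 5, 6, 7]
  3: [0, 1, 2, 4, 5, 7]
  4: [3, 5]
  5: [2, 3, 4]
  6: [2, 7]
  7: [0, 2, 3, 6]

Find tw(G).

2

A width-2 tree decomposition is:
Bags: B1 = {2, 3, 7}  B2 = {0, 3, 7}  B3 = {1, 2, 3}  B4 = {2, 6, 7}  B5 = {2, 3, 5}  B6 = {3, 4, 5}
Tree: B1–B2, B1–B3, B1–B4, B3–B5, B5–B6
The largest bag has 3 vertices, giving width 2; this decomposition certifies tw(G) ≤ 2. On the other hand G contains the 3-clique {0, 3, 7}. A clique must lie in a single bag of any decomposition, so no decomposition can have width below 2. Hence tw(G) = 2 exactly.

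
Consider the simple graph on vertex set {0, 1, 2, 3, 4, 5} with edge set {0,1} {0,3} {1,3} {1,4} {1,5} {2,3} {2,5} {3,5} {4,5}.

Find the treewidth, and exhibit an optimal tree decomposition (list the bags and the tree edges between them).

Every bag has size at most 3, so the width is 3 − 1 = 2 and tw(G) ≤ 2. For the lower bound, the 3 vertices {0, 1, 3} are pairwise adjacent, and any tree decomposition puts a clique entirely inside one bag — forcing width ≥ 2. Combining the bounds, tw(G) = 2.

Treewidth 2.
One optimal decomposition is:
Bags: B1 = {2, 3, 5}  B2 = {1, 3, 5}  B3 = {1, 4, 5}  B4 = {0, 1, 3}
Tree: B1–B2, B2–B3, B2–B4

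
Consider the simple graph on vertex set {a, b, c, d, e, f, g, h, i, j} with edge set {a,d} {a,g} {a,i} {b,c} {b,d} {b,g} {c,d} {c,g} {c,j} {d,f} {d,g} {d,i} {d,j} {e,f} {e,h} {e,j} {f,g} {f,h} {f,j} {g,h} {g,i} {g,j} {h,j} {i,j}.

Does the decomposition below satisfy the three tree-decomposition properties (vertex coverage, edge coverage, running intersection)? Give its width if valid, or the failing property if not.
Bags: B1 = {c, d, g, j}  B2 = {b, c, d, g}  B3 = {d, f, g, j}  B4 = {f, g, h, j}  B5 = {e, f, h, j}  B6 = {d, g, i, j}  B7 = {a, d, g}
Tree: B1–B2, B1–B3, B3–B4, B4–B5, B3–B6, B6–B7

No — edge (i,a) lies in no bag.

A tree decomposition must satisfy three properties: every vertex lies in some bag; for every edge, both endpoints lie together in some bag; and for every vertex, the bags containing it form a connected subtree. Here edge (i,a) lies in no bag, so the decomposition is invalid.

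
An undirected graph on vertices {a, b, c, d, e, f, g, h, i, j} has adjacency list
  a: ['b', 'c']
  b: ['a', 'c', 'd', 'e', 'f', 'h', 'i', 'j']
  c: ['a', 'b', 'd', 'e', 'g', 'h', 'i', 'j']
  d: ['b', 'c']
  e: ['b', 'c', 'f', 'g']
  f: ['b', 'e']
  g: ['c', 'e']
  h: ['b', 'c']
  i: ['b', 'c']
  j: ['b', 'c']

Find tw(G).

2

A width-2 tree decomposition is:
Bags: B1 = {b, e, f}  B2 = {b, c, e}  B3 = {b, c, h}  B4 = {a, b, c}  B5 = {c, e, g}  B6 = {b, c, d}  B7 = {b, c, j}  B8 = {b, c, i}
Tree: B1–B2, B2–B3, B2–B4, B2–B5, B3–B6, B6–B7, B7–B8
Each bag holds 3 vertices, so the decomposition has width 2, which upper-bounds the treewidth. For the lower bound, the 3 vertices {c, e, g} are pairwise adjacent, and any tree decomposition puts a clique entirely inside one bag — forcing width ≥ 2. Therefore the treewidth is 2.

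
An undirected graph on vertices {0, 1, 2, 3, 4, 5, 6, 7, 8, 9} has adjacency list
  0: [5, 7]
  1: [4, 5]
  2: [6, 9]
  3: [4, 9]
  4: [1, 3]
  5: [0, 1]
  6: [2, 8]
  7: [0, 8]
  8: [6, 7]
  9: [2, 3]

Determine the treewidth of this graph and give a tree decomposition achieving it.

The largest bag has 3 vertices, giving width 2; this decomposition certifies tw(G) ≤ 2. For the lower bound, G contains the cycle 7–8–6–2–9–3–4–1–5–0–7, so G is not a forest; only forests have treewidth ≤ 1, hence tw(G) ≥ 2. The upper and lower bounds meet at 2, so that is the treewidth.

Treewidth 2.
One optimal decomposition is:
Bags: B1 = {6, 7, 8}  B2 = {2, 6, 7}  B3 = {2, 7, 9}  B4 = {3, 7, 9}  B5 = {3, 4, 7}  B6 = {1, 4, 7}  B7 = {1, 5, 7}  B8 = {0, 5, 7}
Tree: B1–B2, B2–B3, B3–B4, B4–B5, B5–B6, B6–B7, B7–B8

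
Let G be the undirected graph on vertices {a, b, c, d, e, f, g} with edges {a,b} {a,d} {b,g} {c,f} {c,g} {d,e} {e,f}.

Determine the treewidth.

A width-2 tree decomposition is:
Bags: B1 = {c, e, f}  B2 = {c, e, g}  B3 = {b, e, g}  B4 = {a, b, e}  B5 = {a, d, e}
Tree: B1–B2, B2–B3, B3–B4, B4–B5
The largest bag has 3 vertices, giving width 2; this decomposition certifies tw(G) ≤ 2. The edges e–f–c–g–b–a–d–e form a cycle, so G is not a tree and its treewidth is at least 2. The upper and lower bounds meet at 2, so that is the treewidth.

2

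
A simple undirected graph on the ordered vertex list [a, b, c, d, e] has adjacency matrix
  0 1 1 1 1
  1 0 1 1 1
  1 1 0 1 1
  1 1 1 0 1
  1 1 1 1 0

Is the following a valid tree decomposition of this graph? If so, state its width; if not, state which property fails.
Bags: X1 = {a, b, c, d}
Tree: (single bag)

A tree decomposition must satisfy three properties: every vertex lies in some bag; for every edge, both endpoints lie together in some bag; and for every vertex, the bags containing it form a connected subtree. Here vertex e appears in no bag, so the decomposition is invalid.

No — vertex e appears in no bag.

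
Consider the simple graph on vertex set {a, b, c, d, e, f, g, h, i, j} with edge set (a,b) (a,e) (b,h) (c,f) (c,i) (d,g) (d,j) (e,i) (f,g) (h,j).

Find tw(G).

A width-2 tree decomposition is:
Bags: B1 = {a, b, h}  B2 = {a, e, h}  B3 = {e, h, i}  B4 = {c, h, i}  B5 = {c, f, h}  B6 = {f, g, h}  B7 = {d, g, h}  B8 = {d, h, j}
Tree: B1–B2, B2–B3, B3–B4, B4–B5, B5–B6, B6–B7, B7–B8
Each bag holds 3 vertices, so the decomposition has width 2, which upper-bounds the treewidth. The edges h–b–a–e–i–c–f–g–d–j–h form a cycle, so G is not a tree and its treewidth is at least 2. Combining the bounds, tw(G) = 2.

2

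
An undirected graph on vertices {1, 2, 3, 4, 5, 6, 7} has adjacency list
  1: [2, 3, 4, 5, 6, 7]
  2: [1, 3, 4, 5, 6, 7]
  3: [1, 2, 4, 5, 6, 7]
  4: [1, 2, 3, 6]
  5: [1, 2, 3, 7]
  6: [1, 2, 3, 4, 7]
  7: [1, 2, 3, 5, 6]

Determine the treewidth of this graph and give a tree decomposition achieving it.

The largest bag has 5 vertices, giving width 4; this decomposition certifies tw(G) ≤ 4. On the other hand G contains the 5-clique {1, 2, 3, 5, 7}. A clique must lie in a single bag of any decomposition, so no decomposition can have width below 4. The upper and lower bounds meet at 4, so that is the treewidth.

Treewidth 4.
Bags: B1 = {1, 2, 3, 4, 6}  B2 = {1, 2, 3, 6, 7}  B3 = {1, 2, 3, 5, 7}
Tree: B1–B2, B2–B3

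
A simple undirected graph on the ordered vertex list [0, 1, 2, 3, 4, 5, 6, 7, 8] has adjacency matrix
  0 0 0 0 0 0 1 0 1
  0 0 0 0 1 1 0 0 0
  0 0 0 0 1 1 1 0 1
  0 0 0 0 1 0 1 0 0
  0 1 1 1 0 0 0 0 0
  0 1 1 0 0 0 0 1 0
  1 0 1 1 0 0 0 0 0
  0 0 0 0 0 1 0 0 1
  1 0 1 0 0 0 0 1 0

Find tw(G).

A width-3 tree decomposition is:
Bags: B1 = {0, 3, 6, 8}  B2 = {2, 3, 6, 8}  B3 = {2, 3, 4, 8}  B4 = {2, 4, 7, 8}  B5 = {2, 4, 5, 7}  B6 = {1, 4, 5, 7}
Tree: B1–B2, B2–B3, B3–B4, B4–B5, B5–B6
Every bag has size at most 4, so the width is 4 − 1 = 3 and tw(G) ≤ 3. For the lower bound: the 4 vertex sets {0,3,6}, {8}, {2}, {1,4,5,7} are disjoint, each induces a connected subgraph, and every pair is joined by at least one edge of G. Contracting each set to a single vertex therefore yields K_{4} as a minor, and since treewidth is minor-monotone, tw(G) ≥ tw(K_{4}) = 3. The upper and lower bounds meet at 3, so that is the treewidth.

3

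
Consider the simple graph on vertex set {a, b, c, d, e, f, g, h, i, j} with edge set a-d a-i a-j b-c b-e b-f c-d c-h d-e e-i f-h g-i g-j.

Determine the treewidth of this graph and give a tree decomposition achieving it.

The largest bag has 3 vertices, giving width 2; this decomposition certifies tw(G) ≤ 2. Since f–h–c–b–f is a cycle in G, G is not acyclic. Forests are exactly the graphs of treewidth ≤ 1, so tw(G) ≥ 2. The upper and lower bounds meet at 2, so that is the treewidth.

Treewidth 2.
One such decomposition:
Bags: B1 = {b, f, h}  B2 = {b, c, h}  B3 = {b, c, e}  B4 = {c, d, e}  B5 = {d, e, i}  B6 = {a, d, i}  B7 = {a, g, i}  B8 = {a, g, j}
Tree: B1–B2, B2–B3, B3–B4, B4–B5, B5–B6, B6–B7, B7–B8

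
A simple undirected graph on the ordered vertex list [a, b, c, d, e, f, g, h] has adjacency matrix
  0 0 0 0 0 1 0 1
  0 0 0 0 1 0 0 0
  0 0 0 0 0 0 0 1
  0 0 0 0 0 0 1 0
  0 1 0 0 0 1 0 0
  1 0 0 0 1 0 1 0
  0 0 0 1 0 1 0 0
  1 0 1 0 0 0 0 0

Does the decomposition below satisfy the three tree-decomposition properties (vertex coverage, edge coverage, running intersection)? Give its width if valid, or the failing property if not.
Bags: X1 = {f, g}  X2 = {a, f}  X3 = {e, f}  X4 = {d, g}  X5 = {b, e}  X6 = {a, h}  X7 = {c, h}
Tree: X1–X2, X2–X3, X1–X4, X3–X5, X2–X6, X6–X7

Yes; width 1.

Vertex coverage: the bags together contain {a, b, c, d, e, f, g, h}, the full vertex set. Edge coverage: each edge of G has both endpoints in at least one bag. Running intersection: for every vertex, the bags containing it form a connected subtree. All three properties hold, so this is a valid tree decomposition of width max|bag| − 1 = 1, and hence tw(G) ≤ 1.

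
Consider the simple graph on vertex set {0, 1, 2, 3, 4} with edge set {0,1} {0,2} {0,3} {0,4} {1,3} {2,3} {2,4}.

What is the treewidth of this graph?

A width-2 tree decomposition is:
Bags: B1 = {0, 2, 3}  B2 = {0, 2, 4}  B3 = {0, 1, 3}
Tree: B1–B2, B1–B3
Each bag holds 3 vertices, so the decomposition has width 2, which upper-bounds the treewidth. For the lower bound, the 3 vertices {0, 1, 3} are pairwise adjacent, and any tree decomposition puts a clique entirely inside one bag — forcing width ≥ 2. The upper and lower bounds meet at 2, so that is the treewidth.

2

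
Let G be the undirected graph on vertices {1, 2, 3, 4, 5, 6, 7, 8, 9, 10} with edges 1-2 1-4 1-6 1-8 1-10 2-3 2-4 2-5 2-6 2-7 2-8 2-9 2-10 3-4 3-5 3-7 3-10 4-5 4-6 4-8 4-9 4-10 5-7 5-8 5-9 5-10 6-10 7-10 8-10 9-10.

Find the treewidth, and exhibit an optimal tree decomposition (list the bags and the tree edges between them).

Treewidth 4.
One such decomposition:
Bags: B1 = {2, 4, 5, 9, 10}  B2 = {2, 3, 4, 5, 10}  B3 = {2, 4, 5, 8, 10}  B4 = {2, 3, 5, 7, 10}  B5 = {1, 2, 4, 8, 10}  B6 = {1, 2, 4, 6, 10}
Tree: B1–B2, B2–B3, B2–B4, B3–B5, B5–B6

The largest bag has 5 vertices, giving width 4; this decomposition certifies tw(G) ≤ 4. On the other hand G contains the 5-clique {1, 2, 4, 8, 10}. A clique must lie in a single bag of any decomposition, so no decomposition can have width below 4. The upper and lower bounds meet at 4, so that is the treewidth.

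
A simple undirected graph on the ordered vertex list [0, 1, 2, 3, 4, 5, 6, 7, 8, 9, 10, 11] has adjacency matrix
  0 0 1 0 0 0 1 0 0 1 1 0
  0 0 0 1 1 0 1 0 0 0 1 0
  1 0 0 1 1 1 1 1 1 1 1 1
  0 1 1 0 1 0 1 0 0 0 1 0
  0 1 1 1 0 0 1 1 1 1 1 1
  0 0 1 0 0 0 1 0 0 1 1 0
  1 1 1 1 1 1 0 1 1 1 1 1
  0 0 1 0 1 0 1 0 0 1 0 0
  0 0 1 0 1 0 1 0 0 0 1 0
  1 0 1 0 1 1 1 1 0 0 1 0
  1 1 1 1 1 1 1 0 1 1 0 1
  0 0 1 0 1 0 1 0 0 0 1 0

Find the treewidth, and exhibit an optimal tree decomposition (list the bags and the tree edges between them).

Treewidth 4.
One optimal decomposition is:
Bags: B1 = {0, 2, 6, 9, 10}  B2 = {2, 4, 6, 9, 10}  B3 = {2, 4, 6, 10, 11}  B4 = {2, 5, 6, 9, 10}  B5 = {2, 3, 4, 6, 10}  B6 = {1, 3, 4, 6, 10}  B7 = {2, 4, 6, 7, 9}  B8 = {2, 4, 6, 8, 10}
Tree: B1–B2, B2–B3, B2–B4, B3–B5, B5–B6, B2–B7, B3–B8

Every bag has size at most 5, so the width is 5 − 1 = 4 and tw(G) ≤ 4. For the lower bound, the 5 vertices {1, 3, 4, 6, 10} are pairwise adjacent, and any tree decomposition puts a clique entirely inside one bag — forcing width ≥ 4. Therefore the treewidth is 4.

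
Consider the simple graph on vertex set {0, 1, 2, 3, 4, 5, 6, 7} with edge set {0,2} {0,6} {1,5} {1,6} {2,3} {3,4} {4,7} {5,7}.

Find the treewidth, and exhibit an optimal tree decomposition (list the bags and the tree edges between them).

Each bag holds 3 vertices, so the decomposition has width 2, which upper-bounds the treewidth. The edges 5–7–4–3–2–0–6–1–5 form a cycle, so G is not a tree and its treewidth is at least 2. Therefore the treewidth is 2.

Treewidth 2.
One such decomposition:
Bags: B1 = {4, 5, 7}  B2 = {3, 4, 5}  B3 = {2, 3, 5}  B4 = {0, 2, 5}  B5 = {0, 5, 6}  B6 = {1, 5, 6}
Tree: B1–B2, B2–B3, B3–B4, B4–B5, B5–B6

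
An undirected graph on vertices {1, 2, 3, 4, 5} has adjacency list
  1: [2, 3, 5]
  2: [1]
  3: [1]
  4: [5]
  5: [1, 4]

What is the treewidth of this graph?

1

A width-1 tree decomposition is:
Bags: B1 = {1, 5}  B2 = {4, 5}  B3 = {1, 2}  B4 = {1, 3}
Tree: B1–B2, B1–B3, B3–B4
Each bag holds 2 vertices, so the decomposition has width 1, which upper-bounds the treewidth. G has an edge, so its treewidth is at least 1. The upper and lower bounds meet at 1, so that is the treewidth.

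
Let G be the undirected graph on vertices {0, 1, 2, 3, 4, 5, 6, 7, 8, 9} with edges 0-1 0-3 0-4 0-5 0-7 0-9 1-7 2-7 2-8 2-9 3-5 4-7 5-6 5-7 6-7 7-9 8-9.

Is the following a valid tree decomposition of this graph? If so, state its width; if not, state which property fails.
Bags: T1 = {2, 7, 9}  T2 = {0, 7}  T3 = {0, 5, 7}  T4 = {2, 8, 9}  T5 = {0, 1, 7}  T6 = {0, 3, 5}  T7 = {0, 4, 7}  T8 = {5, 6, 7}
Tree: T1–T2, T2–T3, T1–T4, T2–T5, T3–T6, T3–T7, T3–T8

A tree decomposition must satisfy three properties: every vertex lies in some bag; for every edge, both endpoints lie together in some bag; and for every vertex, the bags containing it form a connected subtree. Here edge (9,0) lies in no bag, so the decomposition is invalid.

No — edge (9,0) lies in no bag.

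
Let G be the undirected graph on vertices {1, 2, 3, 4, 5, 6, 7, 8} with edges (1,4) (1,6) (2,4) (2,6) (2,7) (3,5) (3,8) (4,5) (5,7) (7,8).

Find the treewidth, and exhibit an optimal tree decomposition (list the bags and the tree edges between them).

Treewidth 2.
One optimal decomposition is:
Bags: B1 = {3, 7, 8}  B2 = {3, 5, 7}  B3 = {2, 5, 7}  B4 = {2, 4, 5}  B5 = {2, 4, 6}  B6 = {1, 4, 6}
Tree: B1–B2, B2–B3, B3–B4, B4–B5, B5–B6

Each bag holds 3 vertices, so the decomposition has width 2, which upper-bounds the treewidth. For the lower bound, G contains the cycle 8–3–5–7–8, so G is not a forest; only forests have treewidth ≤ 1, hence tw(G) ≥ 2. Combining the bounds, tw(G) = 2.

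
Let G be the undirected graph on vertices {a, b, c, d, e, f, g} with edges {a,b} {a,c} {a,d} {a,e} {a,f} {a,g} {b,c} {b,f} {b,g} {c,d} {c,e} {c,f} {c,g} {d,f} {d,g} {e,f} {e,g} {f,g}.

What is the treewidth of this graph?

4

A width-4 tree decomposition is:
Bags: B1 = {a, c, d, f, g}  B2 = {a, b, c, f, g}  B3 = {a, c, e, f, g}
Tree: B1–B2, B1–B3
The largest bag has 5 vertices, giving width 4; this decomposition certifies tw(G) ≤ 4. On the other hand G contains the 5-clique {a, c, d, f, g}. A clique must lie in a single bag of any decomposition, so no decomposition can have width below 4. Therefore the treewidth is 4.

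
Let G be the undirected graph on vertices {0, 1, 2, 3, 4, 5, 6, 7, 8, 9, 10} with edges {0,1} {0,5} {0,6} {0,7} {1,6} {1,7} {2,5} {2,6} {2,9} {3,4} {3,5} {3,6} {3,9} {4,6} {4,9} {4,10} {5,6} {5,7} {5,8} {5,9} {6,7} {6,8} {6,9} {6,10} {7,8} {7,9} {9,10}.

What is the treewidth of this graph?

A width-3 tree decomposition is:
Bags: B1 = {5, 6, 7, 9}  B2 = {0, 5, 6, 7}  B3 = {2, 5, 6, 9}  B4 = {3, 5, 6, 9}  B5 = {0, 1, 6, 7}  B6 = {3, 4, 6, 9}  B7 = {4, 6, 9, 10}  B8 = {5, 6, 7, 8}
Tree: B1–B2, B1–B3, B3–B4, B2–B5, B4–B6, B6–B7, B2–B8
Each bag holds 4 vertices, so the decomposition has width 3, which upper-bounds the treewidth. Conversely, {0, 1, 6, 7} is a clique of size 4, and the vertices of any clique must share a bag in every tree decomposition; so some bag has ≥ 4 vertices and tw(G) ≥ 3. The upper and lower bounds meet at 3, so that is the treewidth.

3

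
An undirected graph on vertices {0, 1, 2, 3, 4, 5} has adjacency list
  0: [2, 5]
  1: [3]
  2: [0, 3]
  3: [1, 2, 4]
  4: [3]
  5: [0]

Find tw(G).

1

A width-1 tree decomposition is:
Bags: B1 = {2, 3}  B2 = {0, 2}  B3 = {3, 4}  B4 = {0, 5}  B5 = {1, 3}
Tree: B1–B2, B1–B3, B2–B4, B3–B5
Every bag has size at most 2, so the width is 2 − 1 = 1 and tw(G) ≤ 1. G has an edge, so its treewidth is at least 1. Therefore the treewidth is 1.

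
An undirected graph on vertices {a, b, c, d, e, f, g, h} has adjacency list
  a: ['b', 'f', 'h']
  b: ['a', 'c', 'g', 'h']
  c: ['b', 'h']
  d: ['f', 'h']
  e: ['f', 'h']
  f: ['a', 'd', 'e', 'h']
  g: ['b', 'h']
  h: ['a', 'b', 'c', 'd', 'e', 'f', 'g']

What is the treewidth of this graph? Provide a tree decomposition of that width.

Treewidth 2.
One such decomposition:
Bags: B1 = {d, f, h}  B2 = {a, f, h}  B3 = {a, b, h}  B4 = {b, c, h}  B5 = {b, g, h}  B6 = {e, f, h}
Tree: B1–B2, B2–B3, B3–B4, B4–B5, B2–B6

Each bag holds 3 vertices, so the decomposition has width 2, which upper-bounds the treewidth. For the lower bound, the 3 vertices {b, g, h} are pairwise adjacent, and any tree decomposition puts a clique entirely inside one bag — forcing width ≥ 2. Combining the bounds, tw(G) = 2.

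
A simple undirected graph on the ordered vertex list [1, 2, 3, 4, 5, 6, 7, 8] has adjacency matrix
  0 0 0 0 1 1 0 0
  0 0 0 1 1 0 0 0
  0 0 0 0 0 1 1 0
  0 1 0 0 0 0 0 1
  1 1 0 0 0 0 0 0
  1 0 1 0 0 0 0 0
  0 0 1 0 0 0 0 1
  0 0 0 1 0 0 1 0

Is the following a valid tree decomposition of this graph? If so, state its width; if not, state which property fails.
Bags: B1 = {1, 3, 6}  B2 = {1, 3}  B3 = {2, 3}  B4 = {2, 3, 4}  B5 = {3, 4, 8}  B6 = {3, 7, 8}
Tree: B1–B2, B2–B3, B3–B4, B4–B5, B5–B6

No — vertex 5 appears in no bag.

A tree decomposition must satisfy three properties: every vertex lies in some bag; for every edge, both endpoints lie together in some bag; and for every vertex, the bags containing it form a connected subtree. Here vertex 5 appears in no bag, so the decomposition is invalid.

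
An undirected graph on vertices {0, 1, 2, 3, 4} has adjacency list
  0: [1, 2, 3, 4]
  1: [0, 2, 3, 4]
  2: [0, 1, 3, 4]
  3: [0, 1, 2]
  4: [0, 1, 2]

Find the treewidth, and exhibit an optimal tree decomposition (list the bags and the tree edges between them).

The largest bag has 4 vertices, giving width 3; this decomposition certifies tw(G) ≤ 3. On the other hand G contains the 4-clique {0, 1, 2, 3}. A clique must lie in a single bag of any decomposition, so no decomposition can have width below 3. Hence tw(G) = 3 exactly.

Treewidth 3.
Bags: B1 = {0, 1, 2, 3}  B2 = {0, 1, 2, 4}
Tree: B1–B2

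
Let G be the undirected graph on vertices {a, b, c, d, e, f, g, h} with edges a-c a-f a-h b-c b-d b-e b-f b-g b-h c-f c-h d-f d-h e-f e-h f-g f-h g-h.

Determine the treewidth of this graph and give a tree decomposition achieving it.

Treewidth 3.
One such decomposition:
Bags: B1 = {b, d, f, h}  B2 = {b, f, g, h}  B3 = {b, c, f, h}  B4 = {b, e, f, h}  B5 = {a, c, f, h}
Tree: B1–B2, B1–B3, B3–B4, B3–B5

Each bag holds 4 vertices, so the decomposition has width 3, which upper-bounds the treewidth. For the lower bound, the 4 vertices {a, c, f, h} are pairwise adjacent, and any tree decomposition puts a clique entirely inside one bag — forcing width ≥ 3. Combining the bounds, tw(G) = 3.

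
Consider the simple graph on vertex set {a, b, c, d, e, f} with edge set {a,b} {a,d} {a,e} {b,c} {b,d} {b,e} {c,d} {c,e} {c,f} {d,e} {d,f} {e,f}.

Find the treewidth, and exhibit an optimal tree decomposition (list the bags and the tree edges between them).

The largest bag has 4 vertices, giving width 3; this decomposition certifies tw(G) ≤ 3. For the lower bound, the 4 vertices {c, d, e, f} are pairwise adjacent, and any tree decomposition puts a clique entirely inside one bag — forcing width ≥ 3. Hence tw(G) = 3 exactly.

Treewidth 3.
Bags: B1 = {b, c, d, e}  B2 = {c, d, e, f}  B3 = {a, b, d, e}
Tree: B1–B2, B1–B3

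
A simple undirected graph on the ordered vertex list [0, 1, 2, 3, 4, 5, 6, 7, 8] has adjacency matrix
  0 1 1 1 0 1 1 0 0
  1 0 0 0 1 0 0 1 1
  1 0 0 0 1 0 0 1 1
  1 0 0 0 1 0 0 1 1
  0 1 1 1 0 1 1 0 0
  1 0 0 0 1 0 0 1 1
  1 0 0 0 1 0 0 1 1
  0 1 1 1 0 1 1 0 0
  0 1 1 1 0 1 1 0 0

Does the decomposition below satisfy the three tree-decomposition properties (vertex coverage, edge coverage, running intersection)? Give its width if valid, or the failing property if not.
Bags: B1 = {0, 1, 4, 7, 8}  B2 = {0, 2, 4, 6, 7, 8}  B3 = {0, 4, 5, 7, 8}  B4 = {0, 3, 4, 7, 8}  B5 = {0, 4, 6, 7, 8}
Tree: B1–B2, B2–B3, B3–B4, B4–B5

No — bags containing vertex 6 are not connected in the tree.

A tree decomposition must satisfy three properties: every vertex lies in some bag; for every edge, both endpoints lie together in some bag; and for every vertex, the bags containing it form a connected subtree. Here bags containing vertex 6 are not connected in the tree, so the decomposition is invalid.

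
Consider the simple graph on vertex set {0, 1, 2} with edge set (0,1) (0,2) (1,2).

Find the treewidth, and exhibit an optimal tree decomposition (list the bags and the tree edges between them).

Treewidth 2.
Bags: B1 = {0, 1, 2}
Tree: (single bag)

With just one bag of size 3, the width is 3 − 1 = 2, so tw(G) ≤ 2. For the lower bound, the 3 vertices {0, 1, 2} are pairwise adjacent, and any tree decomposition puts a clique entirely inside one bag — forcing width ≥ 2. The upper and lower bounds meet at 2, so that is the treewidth.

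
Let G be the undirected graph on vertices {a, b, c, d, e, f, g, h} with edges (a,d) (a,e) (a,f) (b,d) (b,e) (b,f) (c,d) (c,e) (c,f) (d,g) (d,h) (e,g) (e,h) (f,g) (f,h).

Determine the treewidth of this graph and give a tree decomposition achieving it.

The largest bag has 4 vertices, giving width 3; this decomposition certifies tw(G) ≤ 3. For the lower bound: the 4 vertex sets {d,g}, {b,e}, {f}, {c} are disjoint, each induces a connected subgraph, and every pair is joined by at least one edge of G. Contracting each set to a single vertex therefore yields K_{4} as a minor, and since treewidth is minor-monotone, tw(G) ≥ tw(K_{4}) = 3. Combining the bounds, tw(G) = 3.

Treewidth 3.
One optimal decomposition is:
Bags: B1 = {d, e, f, g}  B2 = {b, d, e, f}  B3 = {c, d, e, f}  B4 = {a, d, e, f}  B5 = {d, e, f, h}
Tree: B1–B2, B2–B3, B3–B4, B4–B5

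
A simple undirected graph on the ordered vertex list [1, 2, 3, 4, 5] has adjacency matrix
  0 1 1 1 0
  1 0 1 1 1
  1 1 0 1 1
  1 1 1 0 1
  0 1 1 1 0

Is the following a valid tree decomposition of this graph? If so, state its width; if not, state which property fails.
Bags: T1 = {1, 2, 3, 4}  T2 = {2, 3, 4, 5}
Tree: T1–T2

Yes; width 3.

Checking the three conditions: (i) the bags cover all of {1, 2, 3, 4, 5}; (ii) for each edge, some bag contains both endpoints; (iii) the bags containing any fixed vertex form a subtree. All hold, so the decomposition is valid with width 4 − 1 = 3.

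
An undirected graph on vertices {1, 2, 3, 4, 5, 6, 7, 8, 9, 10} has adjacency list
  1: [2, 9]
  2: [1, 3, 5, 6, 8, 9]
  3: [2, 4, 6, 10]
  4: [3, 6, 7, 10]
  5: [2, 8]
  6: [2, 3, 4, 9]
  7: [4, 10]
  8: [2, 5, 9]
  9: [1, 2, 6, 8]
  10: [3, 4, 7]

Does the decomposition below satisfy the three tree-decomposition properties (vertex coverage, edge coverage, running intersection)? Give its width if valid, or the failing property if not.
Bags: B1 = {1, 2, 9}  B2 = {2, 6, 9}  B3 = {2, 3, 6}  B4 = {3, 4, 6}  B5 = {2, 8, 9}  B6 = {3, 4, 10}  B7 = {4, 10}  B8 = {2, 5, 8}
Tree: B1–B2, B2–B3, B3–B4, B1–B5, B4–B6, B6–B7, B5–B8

No — vertex 7 appears in no bag.

A tree decomposition must satisfy three properties: every vertex lies in some bag; for every edge, both endpoints lie together in some bag; and for every vertex, the bags containing it form a connected subtree. Here vertex 7 appears in no bag, so the decomposition is invalid.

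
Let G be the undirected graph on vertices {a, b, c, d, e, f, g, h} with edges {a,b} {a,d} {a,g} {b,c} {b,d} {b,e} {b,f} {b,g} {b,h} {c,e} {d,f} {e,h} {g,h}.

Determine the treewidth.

2

A width-2 tree decomposition is:
Bags: B1 = {a, b, d}  B2 = {a, b, g}  B3 = {b, g, h}  B4 = {b, e, h}  B5 = {b, d, f}  B6 = {b, c, e}
Tree: B1–B2, B2–B3, B3–B4, B1–B5, B4–B6
Each bag holds 3 vertices, so the decomposition has width 2, which upper-bounds the treewidth. On the other hand G contains the 3-clique {b, d, f}. A clique must lie in a single bag of any decomposition, so no decomposition can have width below 2. The upper and lower bounds meet at 2, so that is the treewidth.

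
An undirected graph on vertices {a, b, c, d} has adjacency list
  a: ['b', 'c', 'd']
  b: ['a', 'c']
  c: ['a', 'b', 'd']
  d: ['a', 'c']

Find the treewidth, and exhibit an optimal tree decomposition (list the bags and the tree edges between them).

Each bag holds 3 vertices, so the decomposition has width 2, which upper-bounds the treewidth. On the other hand G contains the 3-clique {a, c, d}. A clique must lie in a single bag of any decomposition, so no decomposition can have width below 2. Therefore the treewidth is 2.

Treewidth 2.
One such decomposition:
Bags: B1 = {a, b, c}  B2 = {a, c, d}
Tree: B1–B2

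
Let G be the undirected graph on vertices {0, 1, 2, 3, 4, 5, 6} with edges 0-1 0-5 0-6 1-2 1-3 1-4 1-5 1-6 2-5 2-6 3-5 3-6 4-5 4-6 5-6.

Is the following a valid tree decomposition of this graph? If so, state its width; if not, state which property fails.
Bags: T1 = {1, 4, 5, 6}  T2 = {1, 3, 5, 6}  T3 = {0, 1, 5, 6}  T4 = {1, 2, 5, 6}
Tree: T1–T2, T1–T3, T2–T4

Yes; width 3.

Checking the three conditions: (i) the bags cover all of {0, 1, 2, 3, 4, 5, 6}; (ii) for each edge, some bag contains both endpoints; (iii) the bags containing any fixed vertex form a subtree. All hold, so the decomposition is valid with width 4 − 1 = 3.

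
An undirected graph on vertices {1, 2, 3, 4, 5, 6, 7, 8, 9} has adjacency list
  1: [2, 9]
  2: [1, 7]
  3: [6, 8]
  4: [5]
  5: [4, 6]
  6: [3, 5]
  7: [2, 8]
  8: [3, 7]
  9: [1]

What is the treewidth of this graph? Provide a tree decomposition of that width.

Each bag holds 2 vertices, so the decomposition has width 1, which upper-bounds the treewidth. Any graph with an edge has treewidth ≥ 1, and G has the edge 9–1. Therefore the treewidth is 1.

Treewidth 1.
Bags: B1 = {1, 9}  B2 = {1, 2}  B3 = {2, 7}  B4 = {7, 8}  B5 = {3, 8}  B6 = {3, 6}  B7 = {5, 6}  B8 = {4, 5}
Tree: B1–B2, B2–B3, B3–B4, B4–B5, B5–B6, B6–B7, B7–B8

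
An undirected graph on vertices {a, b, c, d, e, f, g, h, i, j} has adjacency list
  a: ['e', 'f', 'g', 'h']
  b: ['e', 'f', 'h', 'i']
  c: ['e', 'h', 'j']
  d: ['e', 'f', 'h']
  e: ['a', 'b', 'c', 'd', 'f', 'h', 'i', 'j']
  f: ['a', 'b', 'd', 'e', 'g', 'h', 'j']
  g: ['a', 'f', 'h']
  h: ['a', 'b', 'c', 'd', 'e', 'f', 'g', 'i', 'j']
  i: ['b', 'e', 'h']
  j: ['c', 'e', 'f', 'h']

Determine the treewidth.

3

A width-3 tree decomposition is:
Bags: B1 = {c, e, h, j}  B2 = {e, f, h, j}  B3 = {d, e, f, h}  B4 = {b, e, f, h}  B5 = {a, e, f, h}  B6 = {a, f, g, h}  B7 = {b, e, h, i}
Tree: B1–B2, B2–B3, B2–B4, B3–B5, B5–B6, B4–B7
Every bag has size at most 4, so the width is 4 − 1 = 3 and tw(G) ≤ 3. Conversely, {a, f, g, h} is a clique of size 4, and the vertices of any clique must share a bag in every tree decomposition; so some bag has ≥ 4 vertices and tw(G) ≥ 3. Hence tw(G) = 3 exactly.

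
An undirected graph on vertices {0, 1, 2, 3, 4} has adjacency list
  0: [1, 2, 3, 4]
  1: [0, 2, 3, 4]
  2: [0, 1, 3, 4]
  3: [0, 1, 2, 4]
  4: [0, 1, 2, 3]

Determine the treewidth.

A width-4 tree decomposition is:
Bags: B1 = {0, 1, 2, 3, 4}
Tree: (single bag)
A single bag containing all 5 vertices is trivially a valid decomposition of width 4. On the other hand G contains the 5-clique {0, 1, 2, 3, 4}. A clique must lie in a single bag of any decomposition, so no decomposition can have width below 4. Hence tw(G) = 4 exactly.

4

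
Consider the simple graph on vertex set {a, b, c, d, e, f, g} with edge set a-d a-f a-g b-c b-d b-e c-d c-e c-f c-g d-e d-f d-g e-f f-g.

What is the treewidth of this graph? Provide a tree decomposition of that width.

Every bag has size at most 4, so the width is 4 − 1 = 3 and tw(G) ≤ 3. Conversely, {c, d, f, g} is a clique of size 4, and the vertices of any clique must share a bag in every tree decomposition; so some bag has ≥ 4 vertices and tw(G) ≥ 3. Therefore the treewidth is 3.

Treewidth 3.
One such decomposition:
Bags: B1 = {c, d, f, g}  B2 = {c, d, e, f}  B3 = {b, c, d, e}  B4 = {a, d, f, g}
Tree: B1–B2, B2–B3, B1–B4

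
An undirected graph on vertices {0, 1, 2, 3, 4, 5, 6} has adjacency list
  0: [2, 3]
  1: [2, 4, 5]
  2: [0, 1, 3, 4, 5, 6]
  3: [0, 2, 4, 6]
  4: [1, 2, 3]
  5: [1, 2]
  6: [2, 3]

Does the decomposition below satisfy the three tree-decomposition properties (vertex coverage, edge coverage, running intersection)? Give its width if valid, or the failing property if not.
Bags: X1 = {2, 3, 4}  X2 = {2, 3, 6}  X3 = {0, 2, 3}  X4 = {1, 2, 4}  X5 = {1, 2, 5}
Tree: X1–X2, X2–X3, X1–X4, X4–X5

Every vertex of G appears in some bag (union = {0, 1, 2, 3, 4, 5, 6}); every edge is covered by a bag; and for each vertex v the set of bags containing v is connected in the bag tree. The decomposition is therefore valid. The largest bag has 3 vertices, so the width is 2.

Yes; width 2.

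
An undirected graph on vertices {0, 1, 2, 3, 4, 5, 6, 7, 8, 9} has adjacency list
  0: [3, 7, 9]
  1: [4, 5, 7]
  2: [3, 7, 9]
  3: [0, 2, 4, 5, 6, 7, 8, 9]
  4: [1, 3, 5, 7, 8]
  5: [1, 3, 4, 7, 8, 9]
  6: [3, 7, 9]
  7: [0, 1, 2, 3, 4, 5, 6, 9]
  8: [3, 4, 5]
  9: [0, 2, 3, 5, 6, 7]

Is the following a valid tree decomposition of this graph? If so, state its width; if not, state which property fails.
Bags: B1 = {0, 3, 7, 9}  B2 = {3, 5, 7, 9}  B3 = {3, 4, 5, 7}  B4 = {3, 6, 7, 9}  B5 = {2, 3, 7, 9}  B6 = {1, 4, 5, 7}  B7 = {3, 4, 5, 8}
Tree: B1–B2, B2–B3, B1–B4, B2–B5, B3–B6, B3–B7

Vertex coverage: the bags together contain {0, 1, 2, 3, 4, 5, 6, 7, 8, 9}, the full vertex set. Edge coverage: each edge of G has both endpoints in at least one bag. Running intersection: for every vertex, the bags containing it form a connected subtree. All three properties hold, so this is a valid tree decomposition of width max|bag| − 1 = 3, and hence tw(G) ≤ 3.

Yes; width 3.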